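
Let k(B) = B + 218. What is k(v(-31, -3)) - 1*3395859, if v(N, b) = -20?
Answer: -3395661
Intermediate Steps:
k(B) = 218 + B
k(v(-31, -3)) - 1*3395859 = (218 - 20) - 1*3395859 = 198 - 3395859 = -3395661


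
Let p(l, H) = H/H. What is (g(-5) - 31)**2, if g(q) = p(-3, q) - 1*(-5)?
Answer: 625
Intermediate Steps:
p(l, H) = 1
g(q) = 6 (g(q) = 1 - 1*(-5) = 1 + 5 = 6)
(g(-5) - 31)**2 = (6 - 31)**2 = (-25)**2 = 625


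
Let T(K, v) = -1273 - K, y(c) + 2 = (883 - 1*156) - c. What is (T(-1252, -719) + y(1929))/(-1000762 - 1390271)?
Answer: 1225/2391033 ≈ 0.00051233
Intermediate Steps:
y(c) = 725 - c (y(c) = -2 + ((883 - 1*156) - c) = -2 + ((883 - 156) - c) = -2 + (727 - c) = 725 - c)
(T(-1252, -719) + y(1929))/(-1000762 - 1390271) = ((-1273 - 1*(-1252)) + (725 - 1*1929))/(-1000762 - 1390271) = ((-1273 + 1252) + (725 - 1929))/(-2391033) = (-21 - 1204)*(-1/2391033) = -1225*(-1/2391033) = 1225/2391033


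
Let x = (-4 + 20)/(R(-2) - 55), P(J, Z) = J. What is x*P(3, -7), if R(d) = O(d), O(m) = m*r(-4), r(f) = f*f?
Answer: -16/29 ≈ -0.55172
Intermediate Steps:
r(f) = f²
O(m) = 16*m (O(m) = m*(-4)² = m*16 = 16*m)
R(d) = 16*d
x = -16/87 (x = (-4 + 20)/(16*(-2) - 55) = 16/(-32 - 55) = 16/(-87) = 16*(-1/87) = -16/87 ≈ -0.18391)
x*P(3, -7) = -16/87*3 = -16/29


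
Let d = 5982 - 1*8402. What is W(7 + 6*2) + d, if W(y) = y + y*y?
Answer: -2040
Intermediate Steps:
W(y) = y + y²
d = -2420 (d = 5982 - 8402 = -2420)
W(7 + 6*2) + d = (7 + 6*2)*(1 + (7 + 6*2)) - 2420 = (7 + 12)*(1 + (7 + 12)) - 2420 = 19*(1 + 19) - 2420 = 19*20 - 2420 = 380 - 2420 = -2040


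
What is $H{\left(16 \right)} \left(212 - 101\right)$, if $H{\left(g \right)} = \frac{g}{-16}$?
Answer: $-111$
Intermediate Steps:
$H{\left(g \right)} = - \frac{g}{16}$ ($H{\left(g \right)} = g \left(- \frac{1}{16}\right) = - \frac{g}{16}$)
$H{\left(16 \right)} \left(212 - 101\right) = \left(- \frac{1}{16}\right) 16 \left(212 - 101\right) = \left(-1\right) 111 = -111$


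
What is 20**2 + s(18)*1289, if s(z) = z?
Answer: 23602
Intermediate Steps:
20**2 + s(18)*1289 = 20**2 + 18*1289 = 400 + 23202 = 23602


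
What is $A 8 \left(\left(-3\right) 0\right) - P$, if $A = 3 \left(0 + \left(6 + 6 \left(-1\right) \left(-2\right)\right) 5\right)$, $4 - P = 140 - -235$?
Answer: $371$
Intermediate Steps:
$P = -371$ ($P = 4 - \left(140 - -235\right) = 4 - \left(140 + 235\right) = 4 - 375 = -371$)
$A = 270$ ($A = 3 \left(0 + \left(6 - -12\right) 5\right) = 3 \left(0 + \left(6 + 12\right) 5\right) = 3 \left(0 + 18 \cdot 5\right) = 3 \left(0 + 90\right) = 3 \cdot 90 = 270$)
$A 8 \left(\left(-3\right) 0\right) - P = 270 \cdot 8 \left(\left(-3\right) 0\right) - -371 = 2160 \cdot 0 + 371 = 0 + 371 = 371$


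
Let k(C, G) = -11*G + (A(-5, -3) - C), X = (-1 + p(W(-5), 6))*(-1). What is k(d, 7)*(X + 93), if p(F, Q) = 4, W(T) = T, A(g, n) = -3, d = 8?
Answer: -7920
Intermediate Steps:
X = -3 (X = (-1 + 4)*(-1) = 3*(-1) = -3)
k(C, G) = -3 - C - 11*G (k(C, G) = -11*G + (-3 - C) = -3 - C - 11*G)
k(d, 7)*(X + 93) = (-3 - 1*8 - 11*7)*(-3 + 93) = (-3 - 8 - 77)*90 = -88*90 = -7920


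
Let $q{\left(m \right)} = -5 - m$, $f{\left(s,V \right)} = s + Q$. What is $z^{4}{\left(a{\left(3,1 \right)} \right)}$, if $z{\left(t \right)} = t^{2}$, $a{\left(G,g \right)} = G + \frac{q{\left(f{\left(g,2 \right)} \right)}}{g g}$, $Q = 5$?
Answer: $16777216$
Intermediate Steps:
$f{\left(s,V \right)} = 5 + s$ ($f{\left(s,V \right)} = s + 5 = 5 + s$)
$a{\left(G,g \right)} = G + \frac{-10 - g}{g^{2}}$ ($a{\left(G,g \right)} = G + \frac{-5 - \left(5 + g\right)}{g g} = G + \frac{-5 - \left(5 + g\right)}{g^{2}} = G + \frac{-10 - g}{g^{2}}$)
$z^{4}{\left(a{\left(3,1 \right)} \right)} = \left(\left(3 - 1^{-1} - 10 \cdot 1^{-2}\right)^{2}\right)^{4} = \left(\left(3 - 1 - 10\right)^{2}\right)^{4} = \left(\left(-8\right)^{2}\right)^{4} = 64^{4} = 16777216$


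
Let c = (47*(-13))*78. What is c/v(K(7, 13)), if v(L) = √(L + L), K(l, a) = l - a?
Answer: 7943*I*√3 ≈ 13758.0*I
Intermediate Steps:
v(L) = √2*√L (v(L) = √(2*L) = √2*√L)
c = -47658 (c = -611*78 = -47658)
c/v(K(7, 13)) = -47658*√2/(2*√(7 - 1*13)) = -47658*√2/(2*√(7 - 13)) = -47658*(-I*√3/6) = -(-7943)*I*√3 = 7943*I*√3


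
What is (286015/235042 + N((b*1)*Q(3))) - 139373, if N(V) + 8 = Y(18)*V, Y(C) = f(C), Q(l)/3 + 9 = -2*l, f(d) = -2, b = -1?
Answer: -32781256767/235042 ≈ -1.3947e+5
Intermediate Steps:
Q(l) = -27 - 6*l (Q(l) = -27 + 3*(-2*l) = -27 - 6*l)
Y(C) = -2
N(V) = -8 - 2*V
(286015/235042 + N((b*1)*Q(3))) - 139373 = (286015/235042 + (-8 - 2*(-1*1)*(-27 - 6*3))) - 139373 = (286015*(1/235042) + (-8 - (-2)*(-27 - 18))) - 139373 = (286015/235042 + (-8 - (-2)*(-45))) - 139373 = (286015/235042 + (-8 - 2*45)) - 139373 = (286015/235042 + (-8 - 90)) - 139373 = (286015/235042 - 98) - 139373 = -22748101/235042 - 139373 = -32781256767/235042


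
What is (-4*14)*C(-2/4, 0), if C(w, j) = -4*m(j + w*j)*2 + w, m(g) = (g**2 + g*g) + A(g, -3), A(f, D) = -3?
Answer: -1316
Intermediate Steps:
m(g) = -3 + 2*g**2 (m(g) = (g**2 + g*g) - 3 = (g**2 + g**2) - 3 = 2*g**2 - 3 = -3 + 2*g**2)
C(w, j) = 24 + w - 16*(j + j*w)**2 (C(w, j) = -4*(-3 + 2*(j + w*j)**2)*2 + w = -4*(-3 + 2*(j + j*w)**2)*2 + w = (12 - 8*(j + j*w)**2)*2 + w = (24 - 16*(j + j*w)**2) + w = 24 + w - 16*(j + j*w)**2)
(-4*14)*C(-2/4, 0) = (-4*14)*(24 - 2/4 - 16*0**2*(1 - 2/4)**2) = -56*(24 - 2*1/4 - 16*0*(1 - 2*1/4)**2) = -56*(24 - 1/2 - 16*0*(1 - 1/2)**2) = -56*(24 - 1/2 - 16*0*(1/2)**2) = -56*(24 - 1/2 - 16*0*1/4) = -56*(24 - 1/2 + 0) = -56*47/2 = -1316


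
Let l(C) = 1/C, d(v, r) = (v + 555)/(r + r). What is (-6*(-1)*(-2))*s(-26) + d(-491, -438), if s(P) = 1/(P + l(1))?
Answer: 2228/5475 ≈ 0.40694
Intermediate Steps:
d(v, r) = (555 + v)/(2*r) (d(v, r) = (555 + v)/((2*r)) = (555 + v)*(1/(2*r)) = (555 + v)/(2*r))
s(P) = 1/(1 + P) (s(P) = 1/(P + 1/1) = 1/(P + 1) = 1/(1 + P))
(-6*(-1)*(-2))*s(-26) + d(-491, -438) = (-6*(-1)*(-2))/(1 - 26) + (½)*(555 - 491)/(-438) = (6*(-2))/(-25) + (½)*(-1/438)*64 = -12*(-1/25) - 16/219 = 12/25 - 16/219 = 2228/5475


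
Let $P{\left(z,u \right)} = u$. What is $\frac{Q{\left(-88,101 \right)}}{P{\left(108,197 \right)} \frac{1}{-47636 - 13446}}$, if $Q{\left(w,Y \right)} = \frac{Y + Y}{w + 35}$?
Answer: $\frac{12338564}{10441} \approx 1181.7$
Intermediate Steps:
$Q{\left(w,Y \right)} = \frac{2 Y}{35 + w}$
$\frac{Q{\left(-88,101 \right)}}{P{\left(108,197 \right)} \frac{1}{-47636 - 13446}} = \frac{2 \cdot 101 \frac{1}{35 - 88}}{197 \frac{1}{-47636 - 13446}} = \frac{2 \cdot 101 \frac{1}{-53}}{197 \frac{1}{-47636 - 13446}} = \frac{2 \cdot 101 \left(- \frac{1}{53}\right)}{197 \frac{1}{-61082}} = - \frac{202}{53 \cdot 197 \left(- \frac{1}{61082}\right)} = - \frac{202}{53 \left(- \frac{197}{61082}\right)} = \left(- \frac{202}{53}\right) \left(- \frac{61082}{197}\right) = \frac{12338564}{10441}$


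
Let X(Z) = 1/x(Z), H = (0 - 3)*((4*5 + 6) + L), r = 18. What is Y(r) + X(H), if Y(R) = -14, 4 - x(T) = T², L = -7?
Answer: -45431/3245 ≈ -14.000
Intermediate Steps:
x(T) = 4 - T²
H = -57 (H = (0 - 3)*((4*5 + 6) - 7) = -3*((20 + 6) - 7) = -3*(26 - 7) = -3*19 = -57)
X(Z) = 1/(4 - Z²)
Y(r) + X(H) = -14 - 1/(-4 + (-57)²) = -14 - 1/(-4 + 3249) = -14 - 1/3245 = -45431/3245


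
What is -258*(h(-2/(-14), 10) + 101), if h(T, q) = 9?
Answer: -28380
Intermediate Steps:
-258*(h(-2/(-14), 10) + 101) = -258*(9 + 101) = -258*110 = -28380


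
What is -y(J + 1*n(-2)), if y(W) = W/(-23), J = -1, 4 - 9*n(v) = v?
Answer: -1/69 ≈ -0.014493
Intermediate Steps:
n(v) = 4/9 - v/9
y(W) = -W/23 (y(W) = W*(-1/23) = -W/23)
-y(J + 1*n(-2)) = -(-1)*(-1 + 1*(4/9 - 1/9*(-2)))/23 = -(-1)*(-1 + 1*(4/9 + 2/9))/23 = -(-1)*(-1 + 1*(2/3))/23 = -(-1)*(-1 + 2/3)/23 = -(-1)*(-1)/(23*3) = -1*1/69 = -1/69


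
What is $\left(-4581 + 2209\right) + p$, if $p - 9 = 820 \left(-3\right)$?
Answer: $-4823$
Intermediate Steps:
$p = -2451$ ($p = 9 + 820 \left(-3\right) = 9 - 2460 = -2451$)
$\left(-4581 + 2209\right) + p = \left(-4581 + 2209\right) - 2451 = -2372 - 2451 = -4823$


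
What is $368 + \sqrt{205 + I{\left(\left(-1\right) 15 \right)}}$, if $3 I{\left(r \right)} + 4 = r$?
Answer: $368 + \frac{2 \sqrt{447}}{3} \approx 382.09$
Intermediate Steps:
$I{\left(r \right)} = - \frac{4}{3} + \frac{r}{3}$
$368 + \sqrt{205 + I{\left(\left(-1\right) 15 \right)}} = 368 + \sqrt{205 + \left(- \frac{4}{3} + \frac{\left(-1\right) 15}{3}\right)} = 368 + \sqrt{205 + \left(- \frac{4}{3} + \frac{1}{3} \left(-15\right)\right)} = 368 + \sqrt{205 - \frac{19}{3}} = 368 + \sqrt{\frac{596}{3}} = 368 + \frac{2 \sqrt{447}}{3}$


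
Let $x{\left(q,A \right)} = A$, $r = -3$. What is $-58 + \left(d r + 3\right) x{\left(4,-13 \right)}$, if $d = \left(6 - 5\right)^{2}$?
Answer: $-58$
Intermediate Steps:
$d = 1$ ($d = 1^{2} = 1$)
$-58 + \left(d r + 3\right) x{\left(4,-13 \right)} = -58 + \left(1 \left(-3\right) + 3\right) \left(-13\right) = -58 + \left(-3 + 3\right) \left(-13\right) = -58 + 0 \left(-13\right) = -58 + 0 = -58$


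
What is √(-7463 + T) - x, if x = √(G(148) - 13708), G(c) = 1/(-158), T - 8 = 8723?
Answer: 2*√317 - I*√342206670/158 ≈ 35.609 - 117.08*I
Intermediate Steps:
T = 8731 (T = 8 + 8723 = 8731)
G(c) = -1/158
x = I*√342206670/158 (x = √(-1/158 - 13708) = √(-2165865/158) = I*√342206670/158 ≈ 117.08*I)
√(-7463 + T) - x = √(-7463 + 8731) - I*√342206670/158 = √1268 - I*√342206670/158 = 2*√317 - I*√342206670/158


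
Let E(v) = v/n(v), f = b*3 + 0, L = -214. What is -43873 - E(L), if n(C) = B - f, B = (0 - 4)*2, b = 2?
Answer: -307218/7 ≈ -43888.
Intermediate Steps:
B = -8 (B = -4*2 = -8)
f = 6 (f = 2*3 + 0 = 6 + 0 = 6)
n(C) = -14 (n(C) = -8 - 1*6 = -8 - 6 = -14)
E(v) = -v/14 (E(v) = v/(-14) = v*(-1/14) = -v/14)
-43873 - E(L) = -43873 - (-1)*(-214)/14 = -43873 - 1*107/7 = -43873 - 107/7 = -307218/7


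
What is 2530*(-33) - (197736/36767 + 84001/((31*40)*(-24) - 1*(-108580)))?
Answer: -241970601756887/2897974940 ≈ -83497.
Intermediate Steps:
2530*(-33) - (197736/36767 + 84001/((31*40)*(-24) - 1*(-108580))) = -83490 - (197736*(1/36767) + 84001/(1240*(-24) + 108580)) = -83490 - (197736/36767 + 84001/(-29760 + 108580)) = -83490 - (197736/36767 + 84001/78820) = -83490 - 1*18674016287/2897974940 = -83490 - 18674016287/2897974940 = -241970601756887/2897974940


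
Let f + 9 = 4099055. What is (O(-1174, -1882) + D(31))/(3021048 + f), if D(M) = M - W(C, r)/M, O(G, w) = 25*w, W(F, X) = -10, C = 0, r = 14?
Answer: -1457579/220722914 ≈ -0.0066037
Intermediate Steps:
f = 4099046 (f = -9 + 4099055 = 4099046)
D(M) = M + 10/M (D(M) = M - (-10)/M = M + 10/M)
(O(-1174, -1882) + D(31))/(3021048 + f) = (25*(-1882) + (31 + 10/31))/(3021048 + 4099046) = (-47050 + (31 + 10*(1/31)))/7120094 = (-47050 + (31 + 10/31))*(1/7120094) = (-47050 + 971/31)*(1/7120094) = -1457579/31*1/7120094 = -1457579/220722914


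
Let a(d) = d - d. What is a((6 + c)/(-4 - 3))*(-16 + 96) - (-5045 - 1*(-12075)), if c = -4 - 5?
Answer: -7030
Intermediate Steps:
c = -9
a(d) = 0
a((6 + c)/(-4 - 3))*(-16 + 96) - (-5045 - 1*(-12075)) = 0*(-16 + 96) - (-5045 - 1*(-12075)) = 0*80 - (-5045 + 12075) = 0 - 1*7030 = 0 - 7030 = -7030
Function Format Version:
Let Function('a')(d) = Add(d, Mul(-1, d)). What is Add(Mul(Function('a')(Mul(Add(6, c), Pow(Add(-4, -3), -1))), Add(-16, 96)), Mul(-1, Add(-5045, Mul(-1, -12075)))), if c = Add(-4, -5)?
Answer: -7030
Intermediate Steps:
c = -9
Function('a')(d) = 0
Add(Mul(Function('a')(Mul(Add(6, c), Pow(Add(-4, -3), -1))), Add(-16, 96)), Mul(-1, Add(-5045, Mul(-1, -12075)))) = Add(Mul(0, Add(-16, 96)), Mul(-1, Add(-5045, Mul(-1, -12075)))) = Add(Mul(0, 80), Mul(-1, Add(-5045, 12075))) = Add(0, Mul(-1, 7030)) = Add(0, -7030) = -7030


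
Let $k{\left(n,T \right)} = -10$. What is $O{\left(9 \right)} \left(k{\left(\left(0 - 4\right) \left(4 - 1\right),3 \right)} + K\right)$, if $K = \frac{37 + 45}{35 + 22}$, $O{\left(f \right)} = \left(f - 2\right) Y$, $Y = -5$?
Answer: $\frac{17080}{57} \approx 299.65$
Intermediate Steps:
$O{\left(f \right)} = 10 - 5 f$ ($O{\left(f \right)} = \left(f - 2\right) \left(-5\right) = \left(-2 + f\right) \left(-5\right) = 10 - 5 f$)
$K = \frac{82}{57} \approx 1.4386$
$O{\left(9 \right)} \left(k{\left(\left(0 - 4\right) \left(4 - 1\right),3 \right)} + K\right) = \left(10 - 45\right) \left(-10 + \frac{82}{57}\right) = \left(10 - 45\right) \left(- \frac{488}{57}\right) = \left(-35\right) \left(- \frac{488}{57}\right) = \frac{17080}{57}$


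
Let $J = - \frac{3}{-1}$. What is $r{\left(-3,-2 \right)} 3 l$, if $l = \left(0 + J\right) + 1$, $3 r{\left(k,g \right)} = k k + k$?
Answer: $24$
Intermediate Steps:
$r{\left(k,g \right)} = \frac{k}{3} + \frac{k^{2}}{3}$ ($r{\left(k,g \right)} = \frac{k k + k}{3} = \frac{k^{2} + k}{3} = \frac{k + k^{2}}{3} = \frac{k}{3} + \frac{k^{2}}{3}$)
$J = 3$ ($J = \left(-3\right) \left(-1\right) = 3$)
$l = 4$ ($l = \left(0 + 3\right) + 1 = 3 + 1 = 4$)
$r{\left(-3,-2 \right)} 3 l = \frac{1}{3} \left(-3\right) \left(1 - 3\right) 3 \cdot 4 = \frac{1}{3} \left(-3\right) \left(-2\right) 3 \cdot 4 = 2 \cdot 3 \cdot 4 = 6 \cdot 4 = 24$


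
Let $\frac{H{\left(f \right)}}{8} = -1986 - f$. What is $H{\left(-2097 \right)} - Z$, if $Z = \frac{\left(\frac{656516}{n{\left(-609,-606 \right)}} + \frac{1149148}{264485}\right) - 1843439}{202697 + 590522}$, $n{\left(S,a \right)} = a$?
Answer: $\frac{4353536339751407}{4889826288165} \approx 890.33$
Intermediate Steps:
$H{\left(f \right)} = -15888 - 8 f$ ($H{\left(f \right)} = 8 \left(-1986 - f\right) = -15888 - 8 f$)
$Z = - \frac{11370595860887}{4889826288165}$ ($Z = \frac{\left(\frac{656516}{-606} + \frac{1149148}{264485}\right) - 1843439}{202697 + 590522} = \frac{\left(656516 \left(- \frac{1}{606}\right) + 1149148 \cdot \frac{1}{264485}\right) - 1843439}{793219} = \left(\left(- \frac{328258}{303} + \frac{88396}{20345}\right) - 1843439\right) \frac{1}{793219} = \left(- \frac{6651625022}{6164535} - 1843439\right) \frac{1}{793219} = \left(- \frac{11370595860887}{6164535}\right) \frac{1}{793219} = - \frac{11370595860887}{4889826288165} \approx -2.3254$)
$H{\left(-2097 \right)} - Z = \left(-15888 - -16776\right) - - \frac{11370595860887}{4889826288165} = \left(-15888 + 16776\right) + \frac{11370595860887}{4889826288165} = 888 + \frac{11370595860887}{4889826288165} = \frac{4353536339751407}{4889826288165}$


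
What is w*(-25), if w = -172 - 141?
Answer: 7825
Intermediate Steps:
w = -313
w*(-25) = -313*(-25) = 7825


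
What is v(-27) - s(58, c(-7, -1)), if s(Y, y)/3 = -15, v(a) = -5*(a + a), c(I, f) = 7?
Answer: 315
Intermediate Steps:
v(a) = -10*a
s(Y, y) = -45 (s(Y, y) = 3*(-15) = -45)
v(-27) - s(58, c(-7, -1)) = -10*(-27) - 1*(-45) = 270 + 45 = 315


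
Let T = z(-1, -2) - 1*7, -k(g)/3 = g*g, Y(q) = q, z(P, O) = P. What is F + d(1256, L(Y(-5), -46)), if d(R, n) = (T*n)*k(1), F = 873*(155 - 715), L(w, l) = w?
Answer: -489000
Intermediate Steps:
k(g) = -3*g**2 (k(g) = -3*g*g = -3*g**2)
F = -488880 (F = 873*(-560) = -488880)
T = -8 (T = -1 - 1*7 = -1 - 7 = -8)
d(R, n) = 24*n (d(R, n) = (-8*n)*(-3*1**2) = (-8*n)*(-3*1) = -8*n*(-3) = 24*n)
F + d(1256, L(Y(-5), -46)) = -488880 + 24*(-5) = -488880 - 120 = -489000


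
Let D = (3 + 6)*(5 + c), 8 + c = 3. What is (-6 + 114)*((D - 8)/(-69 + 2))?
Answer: 864/67 ≈ 12.896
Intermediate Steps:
c = -5 (c = -8 + 3 = -5)
D = 0 (D = (3 + 6)*(5 - 5) = 9*0 = 0)
(-6 + 114)*((D - 8)/(-69 + 2)) = (-6 + 114)*((0 - 8)/(-69 + 2)) = 108*(-8/(-67)) = 108*(-8*(-1/67)) = 108*(8/67) = 864/67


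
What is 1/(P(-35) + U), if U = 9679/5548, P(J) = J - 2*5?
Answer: -5548/239981 ≈ -0.023118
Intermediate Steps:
P(J) = -10 + J (P(J) = J - 10 = -10 + J)
U = 9679/5548 (U = 9679*(1/5548) = 9679/5548 ≈ 1.7446)
1/(P(-35) + U) = 1/((-10 - 35) + 9679/5548) = 1/(-45 + 9679/5548) = 1/(-239981/5548) = -5548/239981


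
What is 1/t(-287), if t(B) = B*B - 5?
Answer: 1/82364 ≈ 1.2141e-5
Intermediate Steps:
t(B) = -5 + B² (t(B) = B² - 5 = -5 + B²)
1/t(-287) = 1/(-5 + (-287)²) = 1/(-5 + 82369) = 1/82364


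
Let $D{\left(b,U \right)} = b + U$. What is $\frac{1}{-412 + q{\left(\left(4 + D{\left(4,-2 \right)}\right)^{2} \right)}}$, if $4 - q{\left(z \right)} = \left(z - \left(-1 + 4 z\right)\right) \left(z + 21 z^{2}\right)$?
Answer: $\frac{1}{2915556} \approx 3.4299 \cdot 10^{-7}$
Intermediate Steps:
$D{\left(b,U \right)} = U + b$
$q{\left(z \right)} = 4 - \left(1 - 3 z\right) \left(z + 21 z^{2}\right)$ ($q{\left(z \right)} = 4 - \left(z - \left(-1 + 4 z\right)\right) \left(z + 21 z^{2}\right) = 4 - \left(1 - 3 z\right) \left(z + 21 z^{2}\right)$)
$\frac{1}{-412 + q{\left(\left(4 + D{\left(4,-2 \right)}\right)^{2} \right)}} = \frac{1}{-412 + \left(4 - \left(4 + \left(-2 + 4\right)\right)^{2} - 18 \left(\left(4 + \left(-2 + 4\right)\right)^{2}\right)^{2} + 63 \left(\left(4 + \left(-2 + 4\right)\right)^{2}\right)^{3}\right)} = \frac{1}{-412 + \left(4 - \left(4 + 2\right)^{2} - 18 \left(\left(4 + 2\right)^{2}\right)^{2} + 63 \left(\left(4 + 2\right)^{2}\right)^{3}\right)} = \frac{1}{-412 + \left(4 - 6^{2} - 18 \left(6^{2}\right)^{2} + 63 \left(6^{2}\right)^{3}\right)} = \frac{1}{-412 + \left(4 - 36 - 18 \cdot 36^{2} + 63 \cdot 36^{3}\right)} = \frac{1}{-412 + \left(4 - 36 - 23328 + 63 \cdot 46656\right)} = \frac{1}{-412 + \left(4 - 36 - 23328 + 2939328\right)} = \frac{1}{-412 + 2915968} = \frac{1}{2915556}$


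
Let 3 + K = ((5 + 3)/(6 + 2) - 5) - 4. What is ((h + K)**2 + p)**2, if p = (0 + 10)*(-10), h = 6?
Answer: 5625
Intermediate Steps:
K = -11 (K = -3 + (((5 + 3)/(6 + 2) - 5) - 4) = -3 + ((8/8 - 5) - 4) = -3 + ((8*(1/8) - 5) - 4) = -3 + ((1 - 5) - 4) = -3 + (-4 - 4) = -3 - 8 = -11)
p = -100 (p = 10*(-10) = -100)
((h + K)**2 + p)**2 = ((6 - 11)**2 - 100)**2 = ((-5)**2 - 100)**2 = (25 - 100)**2 = (-75)**2 = 5625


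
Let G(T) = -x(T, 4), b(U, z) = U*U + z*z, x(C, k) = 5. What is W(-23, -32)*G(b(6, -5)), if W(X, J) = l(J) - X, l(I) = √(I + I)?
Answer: -115 - 40*I ≈ -115.0 - 40.0*I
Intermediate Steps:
l(I) = √2*√I (l(I) = √(2*I) = √2*√I)
W(X, J) = -X + √2*√J (W(X, J) = √2*√J - X = -X + √2*√J)
b(U, z) = U² + z²
G(T) = -5 (G(T) = -1*5 = -5)
W(-23, -32)*G(b(6, -5)) = (-1*(-23) + √2*√(-32))*(-5) = (23 + √2*(4*I*√2))*(-5) = (23 + 8*I)*(-5) = -115 - 40*I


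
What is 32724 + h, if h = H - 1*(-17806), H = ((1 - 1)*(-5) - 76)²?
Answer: 56306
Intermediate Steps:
H = 5776 (H = (0*(-5) - 76)² = (0 - 76)² = (-76)² = 5776)
h = 23582 (h = 5776 - 1*(-17806) = 5776 + 17806 = 23582)
32724 + h = 32724 + 23582 = 56306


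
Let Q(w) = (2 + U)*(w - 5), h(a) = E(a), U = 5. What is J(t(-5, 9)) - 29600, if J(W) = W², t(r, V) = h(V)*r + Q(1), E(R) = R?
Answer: -24271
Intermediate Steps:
h(a) = a
Q(w) = -35 + 7*w (Q(w) = (2 + 5)*(w - 5) = 7*(-5 + w) = -35 + 7*w)
t(r, V) = -28 + V*r (t(r, V) = V*r + (-35 + 7*1) = V*r + (-35 + 7) = V*r - 28 = -28 + V*r)
J(t(-5, 9)) - 29600 = (-28 + 9*(-5))² - 29600 = (-28 - 45)² - 29600 = (-73)² - 29600 = 5329 - 29600 = -24271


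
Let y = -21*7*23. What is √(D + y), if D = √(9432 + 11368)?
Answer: √(-3381 + 40*√13) ≈ 56.893*I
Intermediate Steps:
D = 40*√13 (D = √20800 = 40*√13 ≈ 144.22)
y = -3381 (y = -21*7*23 = -147*23 = -3381)
√(D + y) = √(40*√13 - 3381) = √(-3381 + 40*√13)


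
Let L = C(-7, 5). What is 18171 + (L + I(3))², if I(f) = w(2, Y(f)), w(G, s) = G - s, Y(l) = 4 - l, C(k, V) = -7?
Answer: 18207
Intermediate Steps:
L = -7
I(f) = -2 + f (I(f) = 2 - (4 - f) = 2 + (-4 + f) = -2 + f)
18171 + (L + I(3))² = 18171 + (-7 + (-2 + 3))² = 18171 + (-7 + 1)² = 18171 + (-6)² = 18171 + 36 = 18207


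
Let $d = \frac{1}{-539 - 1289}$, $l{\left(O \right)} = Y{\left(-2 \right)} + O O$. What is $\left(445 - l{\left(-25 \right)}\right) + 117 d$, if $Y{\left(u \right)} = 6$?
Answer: $- \frac{340125}{1828} \approx -186.06$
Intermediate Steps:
$l{\left(O \right)} = 6 + O^{2}$ ($l{\left(O \right)} = 6 + O O = 6 + O^{2}$)
$d = - \frac{1}{1828}$ ($d = \frac{1}{-1828} = - \frac{1}{1828} \approx -0.00054705$)
$\left(445 - l{\left(-25 \right)}\right) + 117 d = \left(445 - \left(6 + \left(-25\right)^{2}\right)\right) + 117 \left(- \frac{1}{1828}\right) = \left(445 - \left(6 + 625\right)\right) - \frac{117}{1828} = \left(445 - 631\right) - \frac{117}{1828} = -186 - \frac{117}{1828} = - \frac{340125}{1828}$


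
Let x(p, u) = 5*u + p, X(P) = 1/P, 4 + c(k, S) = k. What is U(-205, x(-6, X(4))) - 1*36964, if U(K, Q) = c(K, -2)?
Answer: -37173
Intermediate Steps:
c(k, S) = -4 + k
X(P) = 1/P
x(p, u) = p + 5*u
U(K, Q) = -4 + K
U(-205, x(-6, X(4))) - 1*36964 = (-4 - 205) - 1*36964 = -209 - 36964 = -37173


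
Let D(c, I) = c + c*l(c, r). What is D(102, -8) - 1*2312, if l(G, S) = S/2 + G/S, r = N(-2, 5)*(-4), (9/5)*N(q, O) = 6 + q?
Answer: -230027/60 ≈ -3833.8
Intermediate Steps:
N(q, O) = 10/3 + 5*q/9 (N(q, O) = 5*(6 + q)/9 = 10/3 + 5*q/9)
r = -80/9 (r = (10/3 + (5/9)*(-2))*(-4) = (10/3 - 10/9)*(-4) = (20/9)*(-4) = -80/9 ≈ -8.8889)
l(G, S) = S/2 + G/S (l(G, S) = S*(1/2) + G/S = S/2 + G/S)
D(c, I) = c + c*(-40/9 - 9*c/80) (D(c, I) = c + c*((1/2)*(-80/9) + c/(-80/9)) = c + c*(-40/9 + c*(-9/80)) = c + c*(-40/9 - 9*c/80))
D(102, -8) - 1*2312 = -1/720*102*(2480 + 81*102) - 1*2312 = -1/720*102*(2480 + 8262) - 2312 = -1/720*102*10742 - 2312 = -91307/60 - 2312 = -230027/60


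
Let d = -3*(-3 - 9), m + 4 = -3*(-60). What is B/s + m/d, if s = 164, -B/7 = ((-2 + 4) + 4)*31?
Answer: -2251/738 ≈ -3.0501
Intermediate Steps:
m = 176 (m = -4 - 3*(-60) = -4 + 180 = 176)
B = -1302 (B = -7*((-2 + 4) + 4)*31 = -7*(2 + 4)*31 = -42*31 = -7*186 = -1302)
d = 36 (d = -3*(-12) = 36)
B/s + m/d = -1302/164 + 176/36 = -1302*1/164 + 176*(1/36) = -651/82 + 44/9 = -2251/738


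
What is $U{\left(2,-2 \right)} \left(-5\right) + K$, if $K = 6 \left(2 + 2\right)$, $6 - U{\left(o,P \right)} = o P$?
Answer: $-26$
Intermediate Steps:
$U{\left(o,P \right)} = 6 - P o$ ($U{\left(o,P \right)} = 6 - o P = 6 - P o$)
$K = 24$ ($K = 6 \cdot 4 = 24$)
$U{\left(2,-2 \right)} \left(-5\right) + K = \left(6 - \left(-2\right) 2\right) \left(-5\right) + 24 = \left(6 + 4\right) \left(-5\right) + 24 = 10 \left(-5\right) + 24 = -50 + 24 = -26$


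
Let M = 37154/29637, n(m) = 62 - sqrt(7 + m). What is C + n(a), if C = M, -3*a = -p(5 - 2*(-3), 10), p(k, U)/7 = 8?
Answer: 1874648/29637 - sqrt(231)/3 ≈ 58.187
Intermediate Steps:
p(k, U) = 56 (p(k, U) = 7*8 = 56)
a = 56/3 (a = -(-1)*56/3 = -1/3*(-56) = 56/3 ≈ 18.667)
M = 37154/29637 (M = 37154*(1/29637) = 37154/29637 ≈ 1.2536)
C = 37154/29637 ≈ 1.2536
C + n(a) = 37154/29637 + (62 - sqrt(7 + 56/3)) = 37154/29637 + (62 - sqrt(77/3)) = 37154/29637 + (62 - sqrt(231)/3) = 1874648/29637 - sqrt(231)/3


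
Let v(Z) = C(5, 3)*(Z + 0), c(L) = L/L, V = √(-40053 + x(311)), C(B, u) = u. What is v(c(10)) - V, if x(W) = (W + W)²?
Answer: 3 - √346831 ≈ -585.92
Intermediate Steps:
x(W) = 4*W² (x(W) = (2*W)² = 4*W²)
V = √346831 (V = √(-40053 + 4*311²) = √(-40053 + 4*96721) = √(-40053 + 386884) = √346831 ≈ 588.92)
c(L) = 1
v(Z) = 3*Z (v(Z) = 3*(Z + 0) = 3*Z)
v(c(10)) - V = 3*1 - √346831 = 3 - √346831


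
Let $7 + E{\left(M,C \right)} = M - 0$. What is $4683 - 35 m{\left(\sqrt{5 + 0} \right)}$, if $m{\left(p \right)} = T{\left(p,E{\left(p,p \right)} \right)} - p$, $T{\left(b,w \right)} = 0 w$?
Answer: $4683 + 35 \sqrt{5} \approx 4761.3$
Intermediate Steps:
$E{\left(M,C \right)} = -7 + M$ ($E{\left(M,C \right)} = -7 + \left(M - 0\right) = -7 + \left(M + 0\right) = -7 + M$)
$T{\left(b,w \right)} = 0$
$m{\left(p \right)} = - p$ ($m{\left(p \right)} = 0 - p = - p$)
$4683 - 35 m{\left(\sqrt{5 + 0} \right)} = 4683 - 35 \left(- \sqrt{5 + 0}\right) = 4683 - 35 \left(- \sqrt{5}\right) = 4683 + 35 \sqrt{5}$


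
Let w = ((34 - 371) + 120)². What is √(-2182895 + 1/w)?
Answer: I*√102790342654/217 ≈ 1477.5*I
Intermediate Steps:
w = 47089 (w = (-337 + 120)² = (-217)² = 47089)
√(-2182895 + 1/w) = √(-2182895 + 1/47089) = √(-102790342654/47089) = I*√102790342654/217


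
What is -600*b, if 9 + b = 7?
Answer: 1200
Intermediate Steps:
b = -2 (b = -9 + 7 = -2)
-600*b = -600*(-2) = 1200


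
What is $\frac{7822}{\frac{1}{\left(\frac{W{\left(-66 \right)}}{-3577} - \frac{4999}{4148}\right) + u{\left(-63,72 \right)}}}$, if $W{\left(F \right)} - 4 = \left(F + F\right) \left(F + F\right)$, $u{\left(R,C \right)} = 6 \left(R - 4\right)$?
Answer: $- \frac{23680346105649}{7418698} \approx -3.192 \cdot 10^{6}$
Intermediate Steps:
$u{\left(R,C \right)} = -24 + 6 R$ ($u{\left(R,C \right)} = 6 \left(-4 + R\right) = -24 + 6 R$)
$W{\left(F \right)} = 4 + 4 F^{2}$ ($W{\left(F \right)} = 4 + \left(F + F\right) \left(F + F\right) = 4 + 2 F 2 F = 4 + 4 F^{2}$)
$\frac{7822}{\frac{1}{\left(\frac{W{\left(-66 \right)}}{-3577} - \frac{4999}{4148}\right) + u{\left(-63,72 \right)}}} = \frac{7822}{\frac{1}{\left(\frac{4 + 4 \left(-66\right)^{2}}{-3577} - \frac{4999}{4148}\right) + \left(-24 + 6 \left(-63\right)\right)}} = \frac{7822}{\frac{1}{\left(\left(4 + 4 \cdot 4356\right) \left(- \frac{1}{3577}\right) - \frac{4999}{4148}\right) - 402}} = \frac{7822}{\frac{1}{\left(\left(4 + 17424\right) \left(- \frac{1}{3577}\right) - \frac{4999}{4148}\right) - 402}} = \frac{7822}{\frac{1}{\left(17428 \left(- \frac{1}{3577}\right) - \frac{4999}{4148}\right) - 402}} = \frac{7822}{\frac{1}{\left(- \frac{17428}{3577} - \frac{4999}{4148}\right) - 402}} = \frac{7822}{\frac{1}{- \frac{90172767}{14837396} - 402}} = \frac{7822}{\frac{1}{- \frac{6054805959}{14837396}}} = \frac{7822}{- \frac{14837396}{6054805959}} = 7822 \left(- \frac{6054805959}{14837396}\right) = - \frac{23680346105649}{7418698}$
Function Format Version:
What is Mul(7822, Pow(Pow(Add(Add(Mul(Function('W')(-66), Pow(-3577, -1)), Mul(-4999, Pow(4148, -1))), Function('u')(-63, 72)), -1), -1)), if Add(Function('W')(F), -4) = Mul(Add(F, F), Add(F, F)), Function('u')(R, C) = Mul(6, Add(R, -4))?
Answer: Rational(-23680346105649, 7418698) ≈ -3.1920e+6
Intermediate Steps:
Function('u')(R, C) = Add(-24, Mul(6, R)) (Function('u')(R, C) = Mul(6, Add(-4, R)) = Add(-24, Mul(6, R)))
Function('W')(F) = Add(4, Mul(4, Pow(F, 2))) (Function('W')(F) = Add(4, Mul(Add(F, F), Add(F, F))) = Add(4, Mul(Mul(2, F), Mul(2, F))) = Add(4, Mul(4, Pow(F, 2))))
Mul(7822, Pow(Pow(Add(Add(Mul(Function('W')(-66), Pow(-3577, -1)), Mul(-4999, Pow(4148, -1))), Function('u')(-63, 72)), -1), -1)) = Mul(7822, Pow(Pow(Add(Add(Mul(Add(4, Mul(4, Pow(-66, 2))), Pow(-3577, -1)), Mul(-4999, Pow(4148, -1))), Add(-24, Mul(6, -63))), -1), -1)) = Mul(7822, Pow(Pow(Add(Add(Mul(Add(4, Mul(4, 4356)), Rational(-1, 3577)), Mul(-4999, Rational(1, 4148))), Add(-24, -378)), -1), -1)) = Mul(7822, Pow(Pow(Add(Add(Mul(Add(4, 17424), Rational(-1, 3577)), Rational(-4999, 4148)), -402), -1), -1)) = Mul(7822, Pow(Pow(Add(Add(Mul(17428, Rational(-1, 3577)), Rational(-4999, 4148)), -402), -1), -1)) = Mul(7822, Pow(Pow(Add(Add(Rational(-17428, 3577), Rational(-4999, 4148)), -402), -1), -1)) = Mul(7822, Pow(Pow(Add(Rational(-90172767, 14837396), -402), -1), -1)) = Mul(7822, Pow(Pow(Rational(-6054805959, 14837396), -1), -1)) = Mul(7822, Pow(Rational(-14837396, 6054805959), -1)) = Mul(7822, Rational(-6054805959, 14837396)) = Rational(-23680346105649, 7418698)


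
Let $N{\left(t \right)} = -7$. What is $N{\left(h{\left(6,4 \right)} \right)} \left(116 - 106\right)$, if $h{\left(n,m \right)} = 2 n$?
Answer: $-70$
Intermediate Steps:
$N{\left(h{\left(6,4 \right)} \right)} \left(116 - 106\right) = - 7 \left(116 - 106\right) = \left(-7\right) 10 = -70$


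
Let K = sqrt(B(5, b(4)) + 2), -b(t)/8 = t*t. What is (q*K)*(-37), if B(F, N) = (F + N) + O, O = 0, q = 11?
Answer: -4477*I ≈ -4477.0*I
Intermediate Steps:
b(t) = -8*t**2 (b(t) = -8*t*t = -8*t**2)
B(F, N) = F + N (B(F, N) = (F + N) + 0 = F + N)
K = 11*I (K = sqrt((5 - 8*4**2) + 2) = sqrt((5 - 8*16) + 2) = sqrt((5 - 128) + 2) = sqrt(-123 + 2) = sqrt(-121) = 11*I ≈ 11.0*I)
(q*K)*(-37) = (11*(11*I))*(-37) = (121*I)*(-37) = -4477*I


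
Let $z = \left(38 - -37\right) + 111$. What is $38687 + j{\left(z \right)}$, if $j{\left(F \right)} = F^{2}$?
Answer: $73283$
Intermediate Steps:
$z = 186$ ($z = \left(38 + 37\right) + 111 = 75 + 111 = 186$)
$38687 + j{\left(z \right)} = 38687 + 186^{2} = 38687 + 34596 = 73283$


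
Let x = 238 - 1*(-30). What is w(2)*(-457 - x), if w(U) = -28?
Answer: 20300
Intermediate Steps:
x = 268 (x = 238 + 30 = 268)
w(2)*(-457 - x) = -28*(-457 - 1*268) = -28*(-457 - 268) = -28*(-725) = 20300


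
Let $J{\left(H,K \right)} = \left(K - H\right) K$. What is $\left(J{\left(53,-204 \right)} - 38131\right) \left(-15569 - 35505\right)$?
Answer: $-730204978$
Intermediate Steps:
$J{\left(H,K \right)} = K \left(K - H\right)$
$\left(J{\left(53,-204 \right)} - 38131\right) \left(-15569 - 35505\right) = \left(- 204 \left(-204 - 53\right) - 38131\right) \left(-15569 - 35505\right) = \left(- 204 \left(-204 - 53\right) - 38131\right) \left(-51074\right) = \left(\left(-204\right) \left(-257\right) - 38131\right) \left(-51074\right) = \left(52428 - 38131\right) \left(-51074\right) = 14297 \left(-51074\right) = -730204978$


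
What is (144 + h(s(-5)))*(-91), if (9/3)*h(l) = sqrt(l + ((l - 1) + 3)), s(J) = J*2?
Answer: -13104 - 91*I*sqrt(2) ≈ -13104.0 - 128.69*I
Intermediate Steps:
s(J) = 2*J
h(l) = sqrt(2 + 2*l)/3 (h(l) = sqrt(l + ((l - 1) + 3))/3 = sqrt(l + ((-1 + l) + 3))/3 = sqrt(l + (2 + l))/3 = sqrt(2 + 2*l)/3)
(144 + h(s(-5)))*(-91) = (144 + sqrt(2 + 2*(2*(-5)))/3)*(-91) = (144 + sqrt(2 + 2*(-10))/3)*(-91) = (144 + sqrt(2 - 20)/3)*(-91) = (144 + sqrt(-18)/3)*(-91) = (144 + (3*I*sqrt(2))/3)*(-91) = (144 + I*sqrt(2))*(-91) = -13104 - 91*I*sqrt(2)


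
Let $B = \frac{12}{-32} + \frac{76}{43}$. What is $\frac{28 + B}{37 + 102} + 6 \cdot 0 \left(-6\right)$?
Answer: $\frac{10111}{47816} \approx 0.21146$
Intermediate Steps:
$B = \frac{479}{344}$ ($B = 12 \left(- \frac{1}{32}\right) + 76 \cdot \frac{1}{43} = - \frac{3}{8} + \frac{76}{43} = \frac{479}{344} \approx 1.3924$)
$\frac{28 + B}{37 + 102} + 6 \cdot 0 \left(-6\right) = \frac{28 + \frac{479}{344}}{37 + 102} + 6 \cdot 0 \left(-6\right) = \frac{10111}{344 \cdot 139} + 0 \left(-6\right) = \frac{10111}{344} \cdot \frac{1}{139} + 0 = \frac{10111}{47816} + 0 = \frac{10111}{47816}$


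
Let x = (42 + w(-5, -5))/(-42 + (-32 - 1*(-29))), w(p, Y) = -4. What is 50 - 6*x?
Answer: 826/15 ≈ 55.067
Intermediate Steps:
x = -38/45 (x = (42 - 4)/(-42 + (-32 - 1*(-29))) = 38/(-42 + (-32 + 29)) = 38/(-42 - 3) = 38/(-45) = 38*(-1/45) = -38/45 ≈ -0.84444)
50 - 6*x = 50 - 6*(-38/45) = 50 + 76/15 = 826/15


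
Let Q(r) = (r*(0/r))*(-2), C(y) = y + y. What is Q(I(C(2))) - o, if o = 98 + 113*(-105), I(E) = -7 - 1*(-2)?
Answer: 11767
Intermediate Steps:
C(y) = 2*y
I(E) = -5 (I(E) = -7 + 2 = -5)
Q(r) = 0 (Q(r) = (r*0)*(-2) = 0*(-2) = 0)
o = -11767 (o = 98 - 11865 = -11767)
Q(I(C(2))) - o = 0 - 1*(-11767) = 0 + 11767 = 11767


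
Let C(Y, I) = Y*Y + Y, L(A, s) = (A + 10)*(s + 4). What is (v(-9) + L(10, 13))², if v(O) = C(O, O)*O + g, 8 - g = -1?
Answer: 89401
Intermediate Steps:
L(A, s) = (4 + s)*(10 + A) (L(A, s) = (10 + A)*(4 + s) = (4 + s)*(10 + A))
g = 9 (g = 8 - 1*(-1) = 8 + 1 = 9)
C(Y, I) = Y + Y² (C(Y, I) = Y² + Y = Y + Y²)
v(O) = 9 + O²*(1 + O) (v(O) = (O*(1 + O))*O + 9 = O²*(1 + O) + 9 = 9 + O²*(1 + O))
(v(-9) + L(10, 13))² = ((9 + (-9)²*(1 - 9)) + (40 + 4*10 + 10*13 + 10*13))² = ((9 + 81*(-8)) + (40 + 40 + 130 + 130))² = ((9 - 648) + 340)² = (-639 + 340)² = (-299)² = 89401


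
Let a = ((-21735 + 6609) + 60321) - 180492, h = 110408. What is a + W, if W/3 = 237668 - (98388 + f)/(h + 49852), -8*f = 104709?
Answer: 49377636225/85472 ≈ 5.7771e+5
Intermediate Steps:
f = -104709/8 (f = -⅛*104709 = -104709/8 ≈ -13089.)
a = -135297 (a = (-15126 + 60321) - 180492 = 45195 - 180492 = -135297)
W = 60941741409/85472 (W = 3*(237668 - (98388 - 104709/8)/(110408 + 49852)) = 3*(237668 - 682395/(8*160260)) = 3*(237668 - 1*45493/85472) = 3*(237668 - 45493/85472) = 3*(20313913803/85472) = 60941741409/85472 ≈ 7.1300e+5)
a + W = -135297 + 60941741409/85472 = 49377636225/85472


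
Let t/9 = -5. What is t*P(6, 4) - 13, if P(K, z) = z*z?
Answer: -733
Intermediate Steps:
t = -45 (t = 9*(-5) = -45)
P(K, z) = z**2
t*P(6, 4) - 13 = -45*4**2 - 13 = -45*16 - 13 = -720 - 13 = -733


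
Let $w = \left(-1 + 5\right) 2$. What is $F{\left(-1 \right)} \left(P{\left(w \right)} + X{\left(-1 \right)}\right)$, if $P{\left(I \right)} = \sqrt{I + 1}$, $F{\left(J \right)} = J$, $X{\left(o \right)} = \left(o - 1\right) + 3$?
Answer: $-4$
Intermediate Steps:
$X{\left(o \right)} = 2 + o$ ($X{\left(o \right)} = \left(-1 + o\right) + 3 = 2 + o$)
$w = 8$ ($w = 4 \cdot 2 = 8$)
$P{\left(I \right)} = \sqrt{1 + I}$
$F{\left(-1 \right)} \left(P{\left(w \right)} + X{\left(-1 \right)}\right) = - (\sqrt{1 + 8} + \left(2 - 1\right)) = - (\sqrt{9} + 1) = - (3 + 1) = \left(-1\right) 4 = -4$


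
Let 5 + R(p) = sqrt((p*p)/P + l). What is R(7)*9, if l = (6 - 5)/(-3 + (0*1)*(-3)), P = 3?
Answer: -9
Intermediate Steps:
l = -1/3 (l = 1/(-3 + 0*(-3)) = 1/(-3 + 0) = 1/(-3) = 1*(-1/3) = -1/3 ≈ -0.33333)
R(p) = -5 + sqrt(-1/3 + p**2/3) (R(p) = -5 + sqrt((p*p)/3 - 1/3) = -5 + sqrt(p**2*(1/3) - 1/3) = -5 + sqrt(p**2/3 - 1/3) = -5 + sqrt(-1/3 + p**2/3))
R(7)*9 = (-5 + sqrt(-3 + 3*7**2)/3)*9 = (-5 + sqrt(-3 + 3*49)/3)*9 = (-5 + sqrt(-3 + 147)/3)*9 = (-5 + sqrt(144)/3)*9 = (-5 + (1/3)*12)*9 = (-5 + 4)*9 = -1*9 = -9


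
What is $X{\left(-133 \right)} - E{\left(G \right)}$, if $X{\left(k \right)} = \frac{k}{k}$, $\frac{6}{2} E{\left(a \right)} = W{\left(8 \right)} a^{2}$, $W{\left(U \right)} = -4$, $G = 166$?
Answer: $\frac{110227}{3} \approx 36742.0$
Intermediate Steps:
$E{\left(a \right)} = - \frac{4 a^{2}}{3}$ ($E{\left(a \right)} = \frac{\left(-4\right) a^{2}}{3} = - \frac{4 a^{2}}{3}$)
$X{\left(k \right)} = 1$
$X{\left(-133 \right)} - E{\left(G \right)} = 1 - - \frac{4 \cdot 166^{2}}{3} = 1 - \left(- \frac{4}{3}\right) 27556 = 1 - - \frac{110224}{3} = 1 + \frac{110224}{3} = \frac{110227}{3}$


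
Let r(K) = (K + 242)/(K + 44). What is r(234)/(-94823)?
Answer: -238/13180397 ≈ -1.8057e-5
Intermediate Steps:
r(K) = (242 + K)/(44 + K)
r(234)/(-94823) = ((242 + 234)/(44 + 234))/(-94823) = (476/278)*(-1/94823) = ((1/278)*476)*(-1/94823) = (238/139)*(-1/94823) = -238/13180397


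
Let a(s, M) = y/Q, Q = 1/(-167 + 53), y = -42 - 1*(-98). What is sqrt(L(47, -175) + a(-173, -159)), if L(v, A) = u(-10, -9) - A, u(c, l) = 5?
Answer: 2*I*sqrt(1551) ≈ 78.766*I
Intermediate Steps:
y = 56 (y = -42 + 98 = 56)
Q = -1/114 (Q = 1/(-114) = -1/114 ≈ -0.0087719)
L(v, A) = 5 - A
a(s, M) = -6384 (a(s, M) = 56/(-1/114) = 56*(-114) = -6384)
sqrt(L(47, -175) + a(-173, -159)) = sqrt((5 - 1*(-175)) - 6384) = sqrt((5 + 175) - 6384) = sqrt(180 - 6384) = sqrt(-6204) = 2*I*sqrt(1551)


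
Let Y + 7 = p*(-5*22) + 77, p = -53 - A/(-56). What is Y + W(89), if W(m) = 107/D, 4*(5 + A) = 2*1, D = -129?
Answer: 42679463/7224 ≈ 5908.0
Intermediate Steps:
A = -9/2 (A = -5 + (2*1)/4 = -5 + (¼)*2 = -5 + ½ = -9/2 ≈ -4.5000)
W(m) = -107/129 (W(m) = 107/(-129) = 107*(-1/129) = -107/129)
p = -5945/112 (p = -53 - (-9)/(2*(-56)) = -53 - (-9)*(-1)/(2*56) = -53 - 1*9/112 = -53 - 9/112 = -5945/112 ≈ -53.080)
Y = 330895/56 (Y = -7 + (-(-29725)*22/112 + 77) = -7 + (-5945/112*(-110) + 77) = -7 + (326975/56 + 77) = -7 + 331287/56 = 330895/56 ≈ 5908.8)
Y + W(89) = 330895/56 - 107/129 = 42679463/7224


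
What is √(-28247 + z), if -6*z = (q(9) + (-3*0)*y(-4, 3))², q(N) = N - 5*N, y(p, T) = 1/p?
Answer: I*√28463 ≈ 168.71*I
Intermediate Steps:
q(N) = -4*N
z = -216 (z = -(-4*9 - 3*0/(-4))²/6 = -(-36 + 0*(-¼))²/6 = -(-36 + 0)²/6 = -⅙*(-36)² = -⅙*1296 = -216)
√(-28247 + z) = √(-28247 - 216) = √(-28463) = I*√28463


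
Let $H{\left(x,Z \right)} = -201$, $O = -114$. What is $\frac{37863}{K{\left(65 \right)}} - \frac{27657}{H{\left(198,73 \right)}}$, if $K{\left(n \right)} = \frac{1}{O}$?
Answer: $- \frac{289188375}{67} \approx -4.3162 \cdot 10^{6}$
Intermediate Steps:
$K{\left(n \right)} = - \frac{1}{114}$ ($K{\left(n \right)} = \frac{1}{-114} = - \frac{1}{114}$)
$\frac{37863}{K{\left(65 \right)}} - \frac{27657}{H{\left(198,73 \right)}} = \frac{37863}{- \frac{1}{114}} - \frac{27657}{-201} = 37863 \left(-114\right) - - \frac{9219}{67} = -4316382 + \frac{9219}{67} = - \frac{289188375}{67}$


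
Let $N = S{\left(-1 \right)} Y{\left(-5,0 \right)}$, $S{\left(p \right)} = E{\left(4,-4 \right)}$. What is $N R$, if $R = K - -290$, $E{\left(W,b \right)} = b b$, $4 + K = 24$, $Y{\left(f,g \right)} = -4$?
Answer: $-19840$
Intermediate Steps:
$K = 20$ ($K = -4 + 24 = 20$)
$E{\left(W,b \right)} = b^{2}$
$S{\left(p \right)} = 16$ ($S{\left(p \right)} = \left(-4\right)^{2} = 16$)
$N = -64$ ($N = 16 \left(-4\right) = -64$)
$R = 310$ ($R = 20 - -290 = 20 + 290 = 310$)
$N R = \left(-64\right) 310 = -19840$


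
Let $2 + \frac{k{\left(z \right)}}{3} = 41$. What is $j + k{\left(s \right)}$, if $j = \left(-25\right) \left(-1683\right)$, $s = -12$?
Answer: $42192$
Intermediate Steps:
$k{\left(z \right)} = 117$ ($k{\left(z \right)} = -6 + 3 \cdot 41 = -6 + 123 = 117$)
$j = 42075$
$j + k{\left(s \right)} = 42075 + 117 = 42192$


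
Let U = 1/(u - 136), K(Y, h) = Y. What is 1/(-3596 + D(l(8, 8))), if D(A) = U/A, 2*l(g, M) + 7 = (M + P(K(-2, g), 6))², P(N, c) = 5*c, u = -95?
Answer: -331947/1193681414 ≈ -0.00027809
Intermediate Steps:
l(g, M) = -7/2 + (30 + M)²/2 (l(g, M) = -7/2 + (M + 5*6)²/2 = -7/2 + (M + 30)²/2 = -7/2 + (30 + M)²/2)
U = -1/231 (U = 1/(-95 - 136) = 1/(-231) = -1/231 ≈ -0.0043290)
D(A) = -1/(231*A)
1/(-3596 + D(l(8, 8))) = 1/(-3596 - 1/(231*(-7/2 + (30 + 8)²/2))) = 1/(-3596 - 1/(231*(-7/2 + (½)*38²))) = 1/(-3596 - 1/(231*(-7/2 + (½)*1444))) = 1/(-3596 - 1/(231*(-7/2 + 722))) = 1/(-3596 - 1/(231*1437/2)) = 1/(-3596 - 1/231*2/1437) = 1/(-3596 - 2/331947) = 1/(-1193681414/331947) = -331947/1193681414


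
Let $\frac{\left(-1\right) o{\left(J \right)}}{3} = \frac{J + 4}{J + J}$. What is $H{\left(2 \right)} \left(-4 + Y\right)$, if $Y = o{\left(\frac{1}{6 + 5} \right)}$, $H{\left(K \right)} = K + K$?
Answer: $-286$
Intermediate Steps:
$H{\left(K \right)} = 2 K$
$o{\left(J \right)} = - \frac{3 \left(4 + J\right)}{2 J}$ ($o{\left(J \right)} = - 3 \frac{J + 4}{J + J} = - 3 \frac{4 + J}{2 J} = - \frac{3 \left(4 + J\right)}{2 J}$)
$Y = - \frac{135}{2}$ ($Y = - \frac{3}{2} - \frac{6}{\frac{1}{6 + 5}} = - \frac{3}{2} - \frac{6}{\frac{1}{11}} = - \frac{3}{2} - 6 \frac{1}{\frac{1}{11}} = - \frac{3}{2} - 66 = - \frac{135}{2} \approx -67.5$)
$H{\left(2 \right)} \left(-4 + Y\right) = 2 \cdot 2 \left(-4 - \frac{135}{2}\right) = 4 \left(- \frac{143}{2}\right) = -286$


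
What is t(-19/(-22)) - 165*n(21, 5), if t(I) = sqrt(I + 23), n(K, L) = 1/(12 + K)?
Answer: -5 + 5*sqrt(462)/22 ≈ -0.11496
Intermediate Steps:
t(I) = sqrt(23 + I)
t(-19/(-22)) - 165*n(21, 5) = sqrt(23 - 19/(-22)) - 165/(12 + 21) = sqrt(23 - 19*(-1/22)) - 165/33 = sqrt(23 + 19/22) - 165*1/33 = sqrt(525/22) - 5 = 5*sqrt(462)/22 - 5 = -5 + 5*sqrt(462)/22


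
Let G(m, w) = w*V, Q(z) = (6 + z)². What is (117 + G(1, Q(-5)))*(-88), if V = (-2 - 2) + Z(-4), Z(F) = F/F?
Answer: -10032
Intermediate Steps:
Z(F) = 1
V = -3 (V = (-2 - 2) + 1 = -4 + 1 = -3)
G(m, w) = -3*w (G(m, w) = w*(-3) = -3*w)
(117 + G(1, Q(-5)))*(-88) = (117 - 3*(6 - 5)²)*(-88) = (117 - 3*1²)*(-88) = (117 - 3*1)*(-88) = (117 - 3)*(-88) = 114*(-88) = -10032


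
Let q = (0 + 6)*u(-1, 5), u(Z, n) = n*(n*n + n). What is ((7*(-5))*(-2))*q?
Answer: 63000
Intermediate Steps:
u(Z, n) = n*(n + n²) (u(Z, n) = n*(n² + n) = n*(n + n²))
q = 900 (q = (0 + 6)*(5²*(1 + 5)) = 6*(25*6) = 6*150 = 900)
((7*(-5))*(-2))*q = ((7*(-5))*(-2))*900 = -35*(-2)*900 = 70*900 = 63000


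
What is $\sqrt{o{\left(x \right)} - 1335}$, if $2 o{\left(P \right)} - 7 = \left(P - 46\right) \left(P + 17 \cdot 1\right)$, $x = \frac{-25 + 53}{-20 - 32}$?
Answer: $\frac{i \sqrt{1159034}}{26} \approx 41.407 i$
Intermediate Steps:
$x = - \frac{7}{13}$ ($x = \frac{28}{-52} = 28 \left(- \frac{1}{52}\right) = - \frac{7}{13} \approx -0.53846$)
$o{\left(P \right)} = \frac{7}{2} + \frac{\left(-46 + P\right) \left(17 + P\right)}{2}$ ($o{\left(P \right)} = \frac{7}{2} + \frac{\left(P - 46\right) \left(P + 17 \cdot 1\right)}{2} = \frac{7}{2} + \frac{\left(-46 + P\right) \left(P + 17\right)}{2} = \frac{7}{2} + \frac{\left(-46 + P\right) \left(17 + P\right)}{2}$)
$\sqrt{o{\left(x \right)} - 1335} = \sqrt{\left(- \frac{775}{2} + \frac{\left(- \frac{7}{13}\right)^{2}}{2} - - \frac{203}{26}\right) - 1335} = \sqrt{\left(- \frac{775}{2} + \frac{1}{2} \cdot \frac{49}{169} + \frac{203}{26}\right) - 1335} = \sqrt{\left(- \frac{775}{2} + \frac{49}{338} + \frac{203}{26}\right) - 1335} = \sqrt{- \frac{128287}{338} - 1335} = \sqrt{- \frac{579517}{338}} = \frac{i \sqrt{1159034}}{26}$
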